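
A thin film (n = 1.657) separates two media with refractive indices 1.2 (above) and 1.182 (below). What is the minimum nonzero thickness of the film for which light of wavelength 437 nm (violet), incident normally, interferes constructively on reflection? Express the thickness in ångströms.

659 Å

Ray reflecting at the top interface goes from n = 1.2 toward n = 1.657: a half-wave phase shift.
Ray reflecting at the bottom interface goes from n = 1.657 toward n = 1.182: no phase shift.
The two reflections differ by half a wavelength.
For bright reflection here: 2 n t = (m + ½) λ.
Minimum at m = 0: t = λ / (4 n) = 437 / (4 × 1.657) = 65.9 nm.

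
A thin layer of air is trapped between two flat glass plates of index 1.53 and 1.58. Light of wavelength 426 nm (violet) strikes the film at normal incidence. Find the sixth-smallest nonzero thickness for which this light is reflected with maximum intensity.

Top surface (1.53 → 1.0): reflection off a lower-index medium gives no phase shift.
Bottom surface (1.0 → 1.58): reflection off a higher-index medium gives a half-wave phase shift.
Net: one phase inversion between the two reflected rays.
For maximum reflection here: 2 n t = (m + ½) λ.
The sixth-smallest nonzero thickness corresponds to m = 5: t = (m + ½) λ / (2 n) = 5.50 × 426 / (2 × 1.0) = 1172 nm.

1172 nm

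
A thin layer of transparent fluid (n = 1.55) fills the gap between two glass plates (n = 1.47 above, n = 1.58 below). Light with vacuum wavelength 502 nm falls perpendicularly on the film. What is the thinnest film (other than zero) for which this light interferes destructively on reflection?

At the upper boundary (n = 1.47 to n = 1.55) the reflected ray undergoes a half-wave phase shift.
Ray reflecting at the bottom interface goes from n = 1.55 toward n = 1.58: a half-wave phase shift.
Zero or two π shifts → no net half-wave offset.
With no net inversion, destructive interference in reflection requires 2 n t = (m + ½) λ.
Minimum at m = 0: t = λ / (4 n) = 502 / (4 × 1.55) = 81.0 nm.

81.0 nm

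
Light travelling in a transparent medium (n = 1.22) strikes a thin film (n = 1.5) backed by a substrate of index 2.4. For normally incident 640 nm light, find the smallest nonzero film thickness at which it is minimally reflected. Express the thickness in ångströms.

Ray reflecting at the top interface goes from n = 1.22 toward n = 1.5: a half-wave phase shift.
At the lower boundary (n = 1.5 to n = 2.4) the reflected ray undergoes a half-wave phase shift.
The two reflections carry the same phase change, so no net offset.
So the condition for destructive reflection is 2 n t = (m + ½) λ.
Minimum at m = 0: t = λ / (4 n) = 640 / (4 × 1.5) = 107 nm.

1067 Å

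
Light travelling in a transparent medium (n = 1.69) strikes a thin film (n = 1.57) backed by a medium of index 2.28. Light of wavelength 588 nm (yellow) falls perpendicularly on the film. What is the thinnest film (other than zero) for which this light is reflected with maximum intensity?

Ray reflecting at the top interface goes from n = 1.69 toward n = 1.57: no phase shift.
Bottom surface (1.57 → 2.28): reflection off a higher-index medium gives a half-wave phase shift.
Net: one phase inversion between the two reflected rays.
With one net inversion, constructive interference in reflection requires 2 n t = (m + ½) λ.
Minimum at m = 0: t = λ / (4 n) = 588 / (4 × 1.57) = 93.6 nm.

93.6 nm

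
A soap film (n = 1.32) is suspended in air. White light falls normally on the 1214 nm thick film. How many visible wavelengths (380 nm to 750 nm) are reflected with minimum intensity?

4

At the upper boundary (n = 1.0 to n = 1.32) the reflected ray undergoes a half-wave phase shift.
Ray reflecting at the bottom interface goes from n = 1.32 toward n = 1.0: no phase shift.
The two reflections differ by half a wavelength.
For weak reflection here: 2 n t = m λ.
λ = 2 n t / m = 3205 / m nm.
m=4: 801 nm (IR); m=5: 641 nm (visible); m=6: 534 nm (visible); m=7: 458 nm (visible); m=8: 401 nm (visible); m=9: 356 nm (UV).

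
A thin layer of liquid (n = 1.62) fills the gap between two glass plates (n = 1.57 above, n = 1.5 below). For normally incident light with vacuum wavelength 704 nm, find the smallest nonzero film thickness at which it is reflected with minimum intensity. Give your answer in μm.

Top surface (1.57 → 1.62): reflection off a higher-index medium gives a half-wave phase shift.
Bottom surface (1.62 → 1.5): reflection off a lower-index medium gives no phase shift.
The two reflections differ by half a wavelength.
With one net inversion, destructive interference in reflection requires 2 n t = m λ.
Minimum nonzero at m = 1: t = λ / (2 n) = 704 / (2 × 1.62) = 217 nm.

0.217 μm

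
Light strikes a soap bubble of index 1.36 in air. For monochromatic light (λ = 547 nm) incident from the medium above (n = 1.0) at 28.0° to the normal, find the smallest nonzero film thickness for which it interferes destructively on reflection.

Top surface (1.0 → 1.36): reflection off a higher-index medium gives a half-wave phase shift.
Ray reflecting at the bottom interface goes from n = 1.36 toward n = 1.0: no phase shift.
The two reflections differ by half a wavelength.
So the condition for destructive reflection is 2 n t cos θ_r = m λ.
Snell's law: 1.0 sin 28.0° = 1.36 sin θ_r → sin θ_r = 0.345, cos θ_r = 0.939.
Minimum nonzero at m = 1: t = λ / (2 n cos θ_r) = 547 / (2 × 1.36 × 0.939) = 214 nm.

214 nm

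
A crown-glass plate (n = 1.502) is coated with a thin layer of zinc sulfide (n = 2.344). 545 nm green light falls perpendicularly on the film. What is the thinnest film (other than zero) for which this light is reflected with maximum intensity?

58.1 nm

At the upper boundary (n = 1.0 to n = 2.344) the reflected ray undergoes a half-wave phase shift.
At the lower boundary (n = 2.344 to n = 1.502) the reflected ray undergoes no phase shift.
The two reflections differ by half a wavelength.
For maximum reflection here: 2 n t = (m + ½) λ.
Minimum at m = 0: t = λ / (4 n) = 545 / (4 × 2.344) = 58.1 nm.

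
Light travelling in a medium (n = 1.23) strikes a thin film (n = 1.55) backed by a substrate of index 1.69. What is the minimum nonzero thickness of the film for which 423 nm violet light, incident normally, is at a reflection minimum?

At the upper boundary (n = 1.23 to n = 1.55) the reflected ray undergoes a half-wave phase shift.
At the lower boundary (n = 1.55 to n = 1.69) the reflected ray undergoes a half-wave phase shift.
Net: no relative phase inversion (both shifts match).
So the condition for destructive reflection is 2 n t = (m + ½) λ.
Minimum at m = 0: t = λ / (4 n) = 423 / (4 × 1.55) = 68.2 nm.

68.2 nm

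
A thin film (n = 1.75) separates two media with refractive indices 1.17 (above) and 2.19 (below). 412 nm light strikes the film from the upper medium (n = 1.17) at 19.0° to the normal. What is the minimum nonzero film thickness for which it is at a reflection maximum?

At the upper boundary (n = 1.17 to n = 1.75) the reflected ray undergoes a half-wave phase shift.
Bottom surface (1.75 → 2.19): reflection off a higher-index medium gives a half-wave phase shift.
Net: no relative phase inversion (both shifts match).
For maximum reflection here: 2 n t cos θ_r = m λ.
Snell's law: 1.17 sin 19.0° = 1.75 sin θ_r → sin θ_r = 0.218, cos θ_r = 0.976.
Minimum nonzero at m = 1: t = λ / (2 n cos θ_r) = 412 / (2 × 1.75 × 0.976) = 121 nm.

121 nm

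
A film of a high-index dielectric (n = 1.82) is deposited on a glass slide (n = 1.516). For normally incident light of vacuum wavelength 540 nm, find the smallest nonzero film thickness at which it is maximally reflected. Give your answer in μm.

At the upper boundary (n = 1.0 to n = 1.82) the reflected ray undergoes a half-wave phase shift.
Bottom surface (1.82 → 1.516): reflection off a lower-index medium gives no phase shift.
Net: one phase inversion between the two reflected rays.
With one net inversion, constructive interference in reflection requires 2 n t = (m + ½) λ.
Minimum at m = 0: t = λ / (4 n) = 540 / (4 × 1.82) = 74.2 nm.

0.0742 μm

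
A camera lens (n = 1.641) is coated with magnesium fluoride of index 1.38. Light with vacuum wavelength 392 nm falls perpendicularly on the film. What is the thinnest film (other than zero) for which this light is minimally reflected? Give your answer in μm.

Ray reflecting at the top interface goes from n = 1.0 toward n = 1.38: a half-wave phase shift.
Bottom surface (1.38 → 1.641): reflection off a higher-index medium gives a half-wave phase shift.
The two reflections carry the same phase change, so no net offset.
So the condition for destructive reflection is 2 n t = (m + ½) λ.
Minimum at m = 0: t = λ / (4 n) = 392 / (4 × 1.38) = 71.0 nm.

0.0710 μm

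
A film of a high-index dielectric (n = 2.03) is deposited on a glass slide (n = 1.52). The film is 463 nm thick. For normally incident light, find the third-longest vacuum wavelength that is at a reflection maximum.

Ray reflecting at the top interface goes from n = 1.0 toward n = 2.03: a half-wave phase shift.
Ray reflecting at the bottom interface goes from n = 2.03 toward n = 1.52: no phase shift.
Exactly one π shift → a net half-wave offset.
So the condition for constructive reflection is 2 n t = (m + ½) λ.
λ = 2 n t / (m + ½). The third-longest wavelength is m = 2: λ = 2 × 2.03 × 463 / 2.50 = 752 nm.

752 nm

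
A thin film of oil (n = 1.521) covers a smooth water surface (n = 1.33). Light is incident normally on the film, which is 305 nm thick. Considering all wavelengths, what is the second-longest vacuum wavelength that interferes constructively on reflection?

At the upper boundary (n = 1.0 to n = 1.521) the reflected ray undergoes a half-wave phase shift.
Ray reflecting at the bottom interface goes from n = 1.521 toward n = 1.33: no phase shift.
Net: one phase inversion between the two reflected rays.
So the condition for constructive reflection is 2 n t = (m + ½) λ.
λ = 2 n t / (m + ½). The second-longest wavelength is m = 1: λ = 2 × 1.521 × 305 / 1.50 = 619 nm.

619 nm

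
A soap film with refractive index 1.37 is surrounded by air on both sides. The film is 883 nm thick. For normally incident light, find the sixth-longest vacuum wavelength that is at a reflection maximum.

440 nm

Top surface (1.0 → 1.37): reflection off a higher-index medium gives a half-wave phase shift.
At the lower boundary (n = 1.37 to n = 1.0) the reflected ray undergoes no phase shift.
Net: one phase inversion between the two reflected rays.
So the condition for constructive reflection is 2 n t = (m + ½) λ.
λ = 2 n t / (m + ½). The sixth-longest wavelength is m = 5: λ = 2 × 1.37 × 883 / 5.50 = 440 nm.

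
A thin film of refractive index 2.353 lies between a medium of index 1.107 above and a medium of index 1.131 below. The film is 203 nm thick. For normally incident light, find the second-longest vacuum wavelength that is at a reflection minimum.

At the upper boundary (n = 1.107 to n = 2.353) the reflected ray undergoes a half-wave phase shift.
Bottom surface (2.353 → 1.131): reflection off a lower-index medium gives no phase shift.
Net: one phase inversion between the two reflected rays.
For weak reflection here: 2 n t = m λ.
λ = 2 n t / m. The second-longest wavelength is m = 2: λ = 2 × 2.353 × 203 / 2.00 = 478 nm.

478 nm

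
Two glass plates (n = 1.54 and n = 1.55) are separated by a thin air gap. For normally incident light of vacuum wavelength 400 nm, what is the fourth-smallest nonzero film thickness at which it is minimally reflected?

At the upper boundary (n = 1.54 to n = 1.0) the reflected ray undergoes no phase shift.
At the lower boundary (n = 1.0 to n = 1.55) the reflected ray undergoes a half-wave phase shift.
The two reflections differ by half a wavelength.
For weak reflection here: 2 n t = m λ.
The fourth-smallest nonzero thickness corresponds to m = 4: t = m λ / (2 n) = 4.00 × 400 / (2 × 1.0) = 800 nm.

800 nm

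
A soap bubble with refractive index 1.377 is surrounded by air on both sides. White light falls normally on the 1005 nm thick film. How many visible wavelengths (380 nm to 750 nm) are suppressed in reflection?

At the upper boundary (n = 1.0 to n = 1.377) the reflected ray undergoes a half-wave phase shift.
At the lower boundary (n = 1.377 to n = 1.0) the reflected ray undergoes no phase shift.
Exactly one π shift → a net half-wave offset.
With one net inversion, destructive interference in reflection requires 2 n t = m λ.
λ = 2 n t / m = 2768 / m nm.
m=3: 923 nm (IR); m=4: 692 nm (visible); m=5: 554 nm (visible); m=6: 461 nm (visible); m=7: 395 nm (visible); m=8: 346 nm (UV).

4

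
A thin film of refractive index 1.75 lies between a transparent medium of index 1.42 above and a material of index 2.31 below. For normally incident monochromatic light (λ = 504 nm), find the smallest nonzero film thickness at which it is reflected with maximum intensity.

144 nm

At the upper boundary (n = 1.42 to n = 1.75) the reflected ray undergoes a half-wave phase shift.
Ray reflecting at the bottom interface goes from n = 1.75 toward n = 2.31: a half-wave phase shift.
Zero or two π shifts → no net half-wave offset.
With no net inversion, constructive interference in reflection requires 2 n t = m λ.
Minimum nonzero at m = 1: t = λ / (2 n) = 504 / (2 × 1.75) = 144 nm.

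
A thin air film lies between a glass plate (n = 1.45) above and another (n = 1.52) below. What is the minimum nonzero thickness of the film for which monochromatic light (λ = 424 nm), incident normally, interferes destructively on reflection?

212 nm

At the upper boundary (n = 1.45 to n = 1.0) the reflected ray undergoes no phase shift.
At the lower boundary (n = 1.0 to n = 1.52) the reflected ray undergoes a half-wave phase shift.
The two reflections differ by half a wavelength.
So the condition for destructive reflection is 2 n t = m λ.
Minimum nonzero at m = 1: t = λ / (2 n) = 424 / (2 × 1.0) = 212 nm.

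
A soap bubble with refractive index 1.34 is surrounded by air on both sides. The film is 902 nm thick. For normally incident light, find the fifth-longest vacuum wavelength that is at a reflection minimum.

483 nm

Top surface (1.0 → 1.34): reflection off a higher-index medium gives a half-wave phase shift.
At the lower boundary (n = 1.34 to n = 1.0) the reflected ray undergoes no phase shift.
Net: one phase inversion between the two reflected rays.
So the condition for destructive reflection is 2 n t = m λ.
λ = 2 n t / m. The fifth-longest wavelength is m = 5: λ = 2 × 1.34 × 902 / 5.00 = 483 nm.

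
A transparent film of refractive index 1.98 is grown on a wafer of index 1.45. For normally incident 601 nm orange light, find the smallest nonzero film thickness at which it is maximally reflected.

Top surface (1.0 → 1.98): reflection off a higher-index medium gives a half-wave phase shift.
At the lower boundary (n = 1.98 to n = 1.45) the reflected ray undergoes no phase shift.
The two reflections differ by half a wavelength.
For strong reflection here: 2 n t = (m + ½) λ.
Minimum at m = 0: t = λ / (4 n) = 601 / (4 × 1.98) = 75.9 nm.

75.9 nm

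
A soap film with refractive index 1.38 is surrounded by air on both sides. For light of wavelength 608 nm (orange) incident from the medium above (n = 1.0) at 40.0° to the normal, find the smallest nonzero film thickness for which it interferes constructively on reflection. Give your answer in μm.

At the upper boundary (n = 1.0 to n = 1.38) the reflected ray undergoes a half-wave phase shift.
Ray reflecting at the bottom interface goes from n = 1.38 toward n = 1.0: no phase shift.
The two reflections differ by half a wavelength.
For strong reflection here: 2 n t cos θ_r = (m + ½) λ.
Snell's law: 1.0 sin 40.0° = 1.38 sin θ_r → sin θ_r = 0.466, cos θ_r = 0.885.
Minimum at m = 0: t = λ / (4 n cos θ_r) = 608 / (4 × 1.38 × 0.885) = 124 nm.

0.124 μm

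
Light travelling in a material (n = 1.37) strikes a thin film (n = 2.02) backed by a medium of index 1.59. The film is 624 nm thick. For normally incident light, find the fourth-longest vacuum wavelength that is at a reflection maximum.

Ray reflecting at the top interface goes from n = 1.37 toward n = 2.02: a half-wave phase shift.
At the lower boundary (n = 2.02 to n = 1.59) the reflected ray undergoes no phase shift.
Exactly one π shift → a net half-wave offset.
So the condition for constructive reflection is 2 n t = (m + ½) λ.
λ = 2 n t / (m + ½). The fourth-longest wavelength is m = 3: λ = 2 × 2.02 × 624 / 3.50 = 720 nm.

720 nm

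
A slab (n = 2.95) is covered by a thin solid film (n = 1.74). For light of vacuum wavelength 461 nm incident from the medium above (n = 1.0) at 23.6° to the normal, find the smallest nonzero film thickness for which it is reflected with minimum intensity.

68.1 nm

At the upper boundary (n = 1.0 to n = 1.74) the reflected ray undergoes a half-wave phase shift.
At the lower boundary (n = 1.74 to n = 2.95) the reflected ray undergoes a half-wave phase shift.
The two reflections carry the same phase change, so no net offset.
With no net inversion, destructive interference in reflection requires 2 n t cos θ_r = (m + ½) λ.
Snell's law: 1.0 sin 23.6° = 1.74 sin θ_r → sin θ_r = 0.230, cos θ_r = 0.973.
Minimum at m = 0: t = λ / (4 n cos θ_r) = 461 / (4 × 1.74 × 0.973) = 68.1 nm.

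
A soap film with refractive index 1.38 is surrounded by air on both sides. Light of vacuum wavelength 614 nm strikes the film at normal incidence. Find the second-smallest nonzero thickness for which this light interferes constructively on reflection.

334 nm

At the upper boundary (n = 1.0 to n = 1.38) the reflected ray undergoes a half-wave phase shift.
At the lower boundary (n = 1.38 to n = 1.0) the reflected ray undergoes no phase shift.
Net: one phase inversion between the two reflected rays.
For bright reflection here: 2 n t = (m + ½) λ.
The second-smallest nonzero thickness corresponds to m = 1: t = (m + ½) λ / (2 n) = 1.50 × 614 / (2 × 1.38) = 334 nm.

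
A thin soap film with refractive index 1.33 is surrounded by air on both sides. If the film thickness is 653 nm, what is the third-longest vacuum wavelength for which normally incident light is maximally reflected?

695 nm

At the upper boundary (n = 1.0 to n = 1.33) the reflected ray undergoes a half-wave phase shift.
Bottom surface (1.33 → 1.0): reflection off a lower-index medium gives no phase shift.
Exactly one π shift → a net half-wave offset.
With one net inversion, constructive interference in reflection requires 2 n t = (m + ½) λ.
λ = 2 n t / (m + ½). The third-longest wavelength is m = 2: λ = 2 × 1.33 × 653 / 2.50 = 695 nm.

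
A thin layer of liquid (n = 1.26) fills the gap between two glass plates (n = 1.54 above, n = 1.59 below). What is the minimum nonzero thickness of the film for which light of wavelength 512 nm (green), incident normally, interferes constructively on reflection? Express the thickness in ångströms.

1016 Å

Top surface (1.54 → 1.26): reflection off a lower-index medium gives no phase shift.
At the lower boundary (n = 1.26 to n = 1.59) the reflected ray undergoes a half-wave phase shift.
Net: one phase inversion between the two reflected rays.
With one net inversion, constructive interference in reflection requires 2 n t = (m + ½) λ.
Minimum at m = 0: t = λ / (4 n) = 512 / (4 × 1.26) = 102 nm.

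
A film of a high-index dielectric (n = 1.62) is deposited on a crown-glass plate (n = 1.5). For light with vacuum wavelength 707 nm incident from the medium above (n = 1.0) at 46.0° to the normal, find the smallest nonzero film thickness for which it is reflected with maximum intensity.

Top surface (1.0 → 1.62): reflection off a higher-index medium gives a half-wave phase shift.
Ray reflecting at the bottom interface goes from n = 1.62 toward n = 1.5: no phase shift.
Net: one phase inversion between the two reflected rays.
With one net inversion, constructive interference in reflection requires 2 n t cos θ_r = (m + ½) λ.
Snell's law: 1.0 sin 46.0° = 1.62 sin θ_r → sin θ_r = 0.444, cos θ_r = 0.896.
Minimum at m = 0: t = λ / (4 n cos θ_r) = 707 / (4 × 1.62 × 0.896) = 122 nm.

122 nm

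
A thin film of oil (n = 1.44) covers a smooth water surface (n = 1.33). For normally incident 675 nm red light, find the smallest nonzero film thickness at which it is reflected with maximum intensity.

117 nm

At the upper boundary (n = 1.0 to n = 1.44) the reflected ray undergoes a half-wave phase shift.
Bottom surface (1.44 → 1.33): reflection off a lower-index medium gives no phase shift.
The two reflections differ by half a wavelength.
With one net inversion, constructive interference in reflection requires 2 n t = (m + ½) λ.
Minimum at m = 0: t = λ / (4 n) = 675 / (4 × 1.44) = 117 nm.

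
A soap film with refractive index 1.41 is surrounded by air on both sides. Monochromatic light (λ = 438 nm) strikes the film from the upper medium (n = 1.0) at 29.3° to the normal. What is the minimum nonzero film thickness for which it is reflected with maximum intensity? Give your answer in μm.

0.0828 μm

At the upper boundary (n = 1.0 to n = 1.41) the reflected ray undergoes a half-wave phase shift.
At the lower boundary (n = 1.41 to n = 1.0) the reflected ray undergoes no phase shift.
The two reflections differ by half a wavelength.
So the condition for constructive reflection is 2 n t cos θ_r = (m + ½) λ.
Snell's law: 1.0 sin 29.3° = 1.41 sin θ_r → sin θ_r = 0.347, cos θ_r = 0.938.
Minimum at m = 0: t = λ / (4 n cos θ_r) = 438 / (4 × 1.41 × 0.938) = 82.8 nm.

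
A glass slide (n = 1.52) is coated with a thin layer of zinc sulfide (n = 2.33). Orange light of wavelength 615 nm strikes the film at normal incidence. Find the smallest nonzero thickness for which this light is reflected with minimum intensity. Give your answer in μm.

0.132 μm

Top surface (1.0 → 2.33): reflection off a higher-index medium gives a half-wave phase shift.
At the lower boundary (n = 2.33 to n = 1.52) the reflected ray undergoes no phase shift.
The two reflections differ by half a wavelength.
With one net inversion, destructive interference in reflection requires 2 n t = m λ.
The smallest nonzero thickness corresponds to m = 1: t = m λ / (2 n) = 1.00 × 615 / (2 × 2.33) = 132 nm.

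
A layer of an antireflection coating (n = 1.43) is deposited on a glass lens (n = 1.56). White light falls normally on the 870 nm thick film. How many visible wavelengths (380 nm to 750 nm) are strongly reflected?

Ray reflecting at the top interface goes from n = 1.0 toward n = 1.43: a half-wave phase shift.
Bottom surface (1.43 → 1.56): reflection off a higher-index medium gives a half-wave phase shift.
The two reflections carry the same phase change, so no net offset.
So the condition for constructive reflection is 2 n t = m λ.
λ = 2 n t / m = 2488 / m nm.
m=3: 829 nm (IR); m=4: 622 nm (visible); m=5: 498 nm (visible); m=6: 415 nm (visible); m=7: 355 nm (UV).

3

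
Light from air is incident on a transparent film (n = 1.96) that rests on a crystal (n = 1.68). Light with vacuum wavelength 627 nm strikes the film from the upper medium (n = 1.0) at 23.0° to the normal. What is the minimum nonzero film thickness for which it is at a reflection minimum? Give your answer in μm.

Top surface (1.0 → 1.96): reflection off a higher-index medium gives a half-wave phase shift.
Bottom surface (1.96 → 1.68): reflection off a lower-index medium gives no phase shift.
The two reflections differ by half a wavelength.
So the condition for destructive reflection is 2 n t cos θ_r = m λ.
Snell's law: 1.0 sin 23.0° = 1.96 sin θ_r → sin θ_r = 0.199, cos θ_r = 0.980.
Minimum nonzero at m = 1: t = λ / (2 n cos θ_r) = 627 / (2 × 1.96 × 0.980) = 163 nm.

0.163 μm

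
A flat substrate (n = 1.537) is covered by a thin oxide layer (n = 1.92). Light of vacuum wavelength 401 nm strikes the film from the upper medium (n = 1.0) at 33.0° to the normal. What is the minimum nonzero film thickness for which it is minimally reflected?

Ray reflecting at the top interface goes from n = 1.0 toward n = 1.92: a half-wave phase shift.
Ray reflecting at the bottom interface goes from n = 1.92 toward n = 1.537: no phase shift.
Exactly one π shift → a net half-wave offset.
With one net inversion, destructive interference in reflection requires 2 n t cos θ_r = m λ.
Snell's law: 1.0 sin 33.0° = 1.92 sin θ_r → sin θ_r = 0.284, cos θ_r = 0.959.
Minimum nonzero at m = 1: t = λ / (2 n cos θ_r) = 401 / (2 × 1.92 × 0.959) = 109 nm.

109 nm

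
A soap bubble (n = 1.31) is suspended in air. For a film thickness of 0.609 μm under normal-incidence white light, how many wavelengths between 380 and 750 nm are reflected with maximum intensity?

2

At the upper boundary (n = 1.0 to n = 1.31) the reflected ray undergoes a half-wave phase shift.
At the lower boundary (n = 1.31 to n = 1.0) the reflected ray undergoes no phase shift.
Exactly one π shift → a net half-wave offset.
So the condition for constructive reflection is 2 n t = (m + ½) λ.
λ = 2 n t / (m + ½) = 1596 / (m + ½) nm.
m=1: 1064 nm (IR); m=2: 638 nm (visible); m=3: 456 nm (visible); m=4: 355 nm (UV).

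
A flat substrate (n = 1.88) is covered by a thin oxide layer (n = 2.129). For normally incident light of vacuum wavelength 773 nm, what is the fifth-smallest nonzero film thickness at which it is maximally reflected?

817 nm

Top surface (1.0 → 2.129): reflection off a higher-index medium gives a half-wave phase shift.
At the lower boundary (n = 2.129 to n = 1.88) the reflected ray undergoes no phase shift.
The two reflections differ by half a wavelength.
For strong reflection here: 2 n t = (m + ½) λ.
The fifth-smallest nonzero thickness corresponds to m = 4: t = (m + ½) λ / (2 n) = 4.50 × 773 / (2 × 2.129) = 817 nm.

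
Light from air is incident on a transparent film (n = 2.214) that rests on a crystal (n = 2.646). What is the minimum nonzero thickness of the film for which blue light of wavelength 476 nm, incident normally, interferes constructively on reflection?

107 nm

Top surface (1.0 → 2.214): reflection off a higher-index medium gives a half-wave phase shift.
Ray reflecting at the bottom interface goes from n = 2.214 toward n = 2.646: a half-wave phase shift.
The two reflections carry the same phase change, so no net offset.
So the condition for constructive reflection is 2 n t = m λ.
Minimum nonzero at m = 1: t = λ / (2 n) = 476 / (2 × 2.214) = 107 nm.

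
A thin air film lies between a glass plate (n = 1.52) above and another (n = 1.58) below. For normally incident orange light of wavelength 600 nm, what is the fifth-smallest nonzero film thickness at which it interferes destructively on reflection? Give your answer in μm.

1.50 μm

Top surface (1.52 → 1.0): reflection off a lower-index medium gives no phase shift.
Ray reflecting at the bottom interface goes from n = 1.0 toward n = 1.58: a half-wave phase shift.
The two reflections differ by half a wavelength.
With one net inversion, destructive interference in reflection requires 2 n t = m λ.
The fifth-smallest nonzero thickness corresponds to m = 5: t = m λ / (2 n) = 5.00 × 600 / (2 × 1.0) = 1500 nm.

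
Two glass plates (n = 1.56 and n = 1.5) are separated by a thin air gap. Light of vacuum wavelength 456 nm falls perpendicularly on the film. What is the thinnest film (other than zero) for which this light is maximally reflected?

114 nm

Top surface (1.56 → 1.0): reflection off a lower-index medium gives no phase shift.
Ray reflecting at the bottom interface goes from n = 1.0 toward n = 1.5: a half-wave phase shift.
The two reflections differ by half a wavelength.
For maximum reflection here: 2 n t = (m + ½) λ.
Minimum at m = 0: t = λ / (4 n) = 456 / (4 × 1.0) = 114 nm.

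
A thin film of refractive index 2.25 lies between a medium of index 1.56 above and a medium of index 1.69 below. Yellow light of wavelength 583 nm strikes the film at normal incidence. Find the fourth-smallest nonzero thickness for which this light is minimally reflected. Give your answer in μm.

At the upper boundary (n = 1.56 to n = 2.25) the reflected ray undergoes a half-wave phase shift.
Ray reflecting at the bottom interface goes from n = 2.25 toward n = 1.69: no phase shift.
Net: one phase inversion between the two reflected rays.
So the condition for destructive reflection is 2 n t = m λ.
The fourth-smallest nonzero thickness corresponds to m = 4: t = m λ / (2 n) = 4.00 × 583 / (2 × 2.25) = 518 nm.

0.518 μm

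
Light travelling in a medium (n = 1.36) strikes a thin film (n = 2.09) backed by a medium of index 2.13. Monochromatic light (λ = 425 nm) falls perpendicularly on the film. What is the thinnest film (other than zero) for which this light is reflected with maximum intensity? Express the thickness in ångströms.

Ray reflecting at the top interface goes from n = 1.36 toward n = 2.09: a half-wave phase shift.
Bottom surface (2.09 → 2.13): reflection off a higher-index medium gives a half-wave phase shift.
The two reflections carry the same phase change, so no net offset.
For bright reflection here: 2 n t = m λ.
Minimum nonzero at m = 1: t = λ / (2 n) = 425 / (2 × 2.09) = 102 nm.

1017 Å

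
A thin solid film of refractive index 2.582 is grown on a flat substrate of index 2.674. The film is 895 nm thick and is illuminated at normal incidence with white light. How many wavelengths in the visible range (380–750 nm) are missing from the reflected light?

6

At the upper boundary (n = 1.0 to n = 2.582) the reflected ray undergoes a half-wave phase shift.
Bottom surface (2.582 → 2.674): reflection off a higher-index medium gives a half-wave phase shift.
Zero or two π shifts → no net half-wave offset.
For dark reflection here: 2 n t = (m + ½) λ.
λ = 2 n t / (m + ½) = 4622 / (m + ½) nm.
m=5: 840 nm (IR); m=6: 711 nm (visible); m=7: 616 nm (visible); m=8: 544 nm (visible); m=9: 487 nm (visible); m=10: 440 nm (visible); m=11: 402 nm (visible); m=12: 370 nm (UV).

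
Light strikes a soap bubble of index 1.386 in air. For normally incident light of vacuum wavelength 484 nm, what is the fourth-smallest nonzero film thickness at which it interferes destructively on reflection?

698 nm

Top surface (1.0 → 1.386): reflection off a higher-index medium gives a half-wave phase shift.
Ray reflecting at the bottom interface goes from n = 1.386 toward n = 1.0: no phase shift.
The two reflections differ by half a wavelength.
With one net inversion, destructive interference in reflection requires 2 n t = m λ.
The fourth-smallest nonzero thickness corresponds to m = 4: t = m λ / (2 n) = 4.00 × 484 / (2 × 1.386) = 698 nm.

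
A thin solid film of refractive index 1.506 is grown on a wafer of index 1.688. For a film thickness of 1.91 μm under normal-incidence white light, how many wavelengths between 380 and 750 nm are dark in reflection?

7

Ray reflecting at the top interface goes from n = 1.0 toward n = 1.506: a half-wave phase shift.
Bottom surface (1.506 → 1.688): reflection off a higher-index medium gives a half-wave phase shift.
Zero or two π shifts → no net half-wave offset.
With no net inversion, destructive interference in reflection requires 2 n t = (m + ½) λ.
λ = 2 n t / (m + ½) = 5753 / (m + ½) nm.
m=7: 767 nm (IR); m=8: 677 nm (visible); m=9: 606 nm (visible); m=10: 548 nm (visible); m=11: 500 nm (visible); m=12: 460 nm (visible); m=13: 426 nm (visible); m=14: 397 nm (visible); m=15: 371 nm (UV).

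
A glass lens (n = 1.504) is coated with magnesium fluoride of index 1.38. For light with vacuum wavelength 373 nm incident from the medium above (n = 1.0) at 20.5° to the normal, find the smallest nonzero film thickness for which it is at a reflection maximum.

140 nm

At the upper boundary (n = 1.0 to n = 1.38) the reflected ray undergoes a half-wave phase shift.
Bottom surface (1.38 → 1.504): reflection off a higher-index medium gives a half-wave phase shift.
Zero or two π shifts → no net half-wave offset.
So the condition for constructive reflection is 2 n t cos θ_r = m λ.
Snell's law: 1.0 sin 20.5° = 1.38 sin θ_r → sin θ_r = 0.254, cos θ_r = 0.967.
Minimum nonzero at m = 1: t = λ / (2 n cos θ_r) = 373 / (2 × 1.38 × 0.967) = 140 nm.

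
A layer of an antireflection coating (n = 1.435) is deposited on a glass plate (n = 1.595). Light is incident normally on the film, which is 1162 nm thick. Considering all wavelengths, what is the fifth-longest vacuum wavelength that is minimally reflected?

At the upper boundary (n = 1.0 to n = 1.435) the reflected ray undergoes a half-wave phase shift.
Ray reflecting at the bottom interface goes from n = 1.435 toward n = 1.595: a half-wave phase shift.
Zero or two π shifts → no net half-wave offset.
So the condition for destructive reflection is 2 n t = (m + ½) λ.
λ = 2 n t / (m + ½). The fifth-longest wavelength is m = 4: λ = 2 × 1.435 × 1162 / 4.50 = 741 nm.

741 nm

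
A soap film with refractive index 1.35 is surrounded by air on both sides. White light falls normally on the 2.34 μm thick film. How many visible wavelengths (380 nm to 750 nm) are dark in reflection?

8

At the upper boundary (n = 1.0 to n = 1.35) the reflected ray undergoes a half-wave phase shift.
Ray reflecting at the bottom interface goes from n = 1.35 toward n = 1.0: no phase shift.
The two reflections differ by half a wavelength.
With one net inversion, destructive interference in reflection requires 2 n t = m λ.
λ = 2 n t / m = 6318 / m nm.
m=8: 790 nm (IR); m=9: 702 nm (visible); m=10: 632 nm (visible); m=11: 574 nm (visible); m=12: 527 nm (visible); m=13: 486 nm (visible); m=14: 451 nm (visible); m=15: 421 nm (visible); m=16: 395 nm (visible); m=17: 372 nm (UV).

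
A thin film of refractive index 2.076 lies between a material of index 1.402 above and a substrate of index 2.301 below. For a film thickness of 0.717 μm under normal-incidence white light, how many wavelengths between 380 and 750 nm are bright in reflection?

4

Top surface (1.402 → 2.076): reflection off a higher-index medium gives a half-wave phase shift.
Bottom surface (2.076 → 2.301): reflection off a higher-index medium gives a half-wave phase shift.
The two reflections carry the same phase change, so no net offset.
With no net inversion, constructive interference in reflection requires 2 n t = m λ.
λ = 2 n t / m = 2977 / m nm.
m=3: 992 nm (IR); m=4: 744 nm (visible); m=5: 595 nm (visible); m=6: 496 nm (visible); m=7: 425 nm (visible); m=8: 372 nm (UV).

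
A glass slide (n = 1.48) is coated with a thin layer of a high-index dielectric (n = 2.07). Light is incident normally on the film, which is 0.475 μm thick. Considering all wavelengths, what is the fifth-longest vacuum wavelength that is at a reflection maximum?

Ray reflecting at the top interface goes from n = 1.0 toward n = 2.07: a half-wave phase shift.
Ray reflecting at the bottom interface goes from n = 2.07 toward n = 1.48: no phase shift.
The two reflections differ by half a wavelength.
With one net inversion, constructive interference in reflection requires 2 n t = (m + ½) λ.
λ = 2 n t / (m + ½). The fifth-longest wavelength is m = 4: λ = 2 × 2.07 × 475 / 4.50 = 437 nm.

437 nm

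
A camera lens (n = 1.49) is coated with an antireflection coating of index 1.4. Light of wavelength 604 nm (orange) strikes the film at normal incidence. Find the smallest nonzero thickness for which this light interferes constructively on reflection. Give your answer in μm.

0.216 μm

Ray reflecting at the top interface goes from n = 1.0 toward n = 1.4: a half-wave phase shift.
Bottom surface (1.4 → 1.49): reflection off a higher-index medium gives a half-wave phase shift.
The two reflections carry the same phase change, so no net offset.
For strong reflection here: 2 n t = m λ.
The smallest nonzero thickness corresponds to m = 1: t = m λ / (2 n) = 1.00 × 604 / (2 × 1.4) = 216 nm.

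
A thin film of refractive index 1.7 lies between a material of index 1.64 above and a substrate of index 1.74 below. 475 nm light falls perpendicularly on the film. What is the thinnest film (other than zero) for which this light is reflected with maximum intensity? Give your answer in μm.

0.140 μm

Ray reflecting at the top interface goes from n = 1.64 toward n = 1.7: a half-wave phase shift.
Ray reflecting at the bottom interface goes from n = 1.7 toward n = 1.74: a half-wave phase shift.
Zero or two π shifts → no net half-wave offset.
With no net inversion, constructive interference in reflection requires 2 n t = m λ.
Minimum nonzero at m = 1: t = λ / (2 n) = 475 / (2 × 1.7) = 140 nm.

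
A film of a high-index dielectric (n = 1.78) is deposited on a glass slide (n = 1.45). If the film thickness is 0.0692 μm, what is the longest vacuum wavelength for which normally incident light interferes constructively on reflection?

At the upper boundary (n = 1.0 to n = 1.78) the reflected ray undergoes a half-wave phase shift.
Ray reflecting at the bottom interface goes from n = 1.78 toward n = 1.45: no phase shift.
The two reflections differ by half a wavelength.
For bright reflection here: 2 n t = (m + ½) λ.
λ = 2 n t / (m + ½). The longest wavelength is m = 0: λ = 2 × 1.78 × 69.2 / 0.500 = 493 nm.

493 nm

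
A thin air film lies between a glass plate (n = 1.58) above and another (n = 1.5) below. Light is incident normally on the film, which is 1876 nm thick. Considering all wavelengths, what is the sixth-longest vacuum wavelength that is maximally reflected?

Top surface (1.58 → 1.0): reflection off a lower-index medium gives no phase shift.
At the lower boundary (n = 1.0 to n = 1.5) the reflected ray undergoes a half-wave phase shift.
Exactly one π shift → a net half-wave offset.
With one net inversion, constructive interference in reflection requires 2 n t = (m + ½) λ.
λ = 2 n t / (m + ½). The sixth-longest wavelength is m = 5: λ = 2 × 1.0 × 1876 / 5.50 = 682 nm.

682 nm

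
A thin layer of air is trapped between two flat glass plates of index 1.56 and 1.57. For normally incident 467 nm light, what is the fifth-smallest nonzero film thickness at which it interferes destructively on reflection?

1168 nm

At the upper boundary (n = 1.56 to n = 1.0) the reflected ray undergoes no phase shift.
Bottom surface (1.0 → 1.57): reflection off a higher-index medium gives a half-wave phase shift.
Exactly one π shift → a net half-wave offset.
For weak reflection here: 2 n t = m λ.
The fifth-smallest nonzero thickness corresponds to m = 5: t = m λ / (2 n) = 5.00 × 467 / (2 × 1.0) = 1168 nm.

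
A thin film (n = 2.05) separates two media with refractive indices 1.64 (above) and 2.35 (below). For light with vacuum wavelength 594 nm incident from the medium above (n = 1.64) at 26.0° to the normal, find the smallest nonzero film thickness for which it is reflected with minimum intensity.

At the upper boundary (n = 1.64 to n = 2.05) the reflected ray undergoes a half-wave phase shift.
Bottom surface (2.05 → 2.35): reflection off a higher-index medium gives a half-wave phase shift.
Net: no relative phase inversion (both shifts match).
For minimum reflection here: 2 n t cos θ_r = (m + ½) λ.
Snell's law: 1.64 sin 26.0° = 2.05 sin θ_r → sin θ_r = 0.351, cos θ_r = 0.936.
Minimum at m = 0: t = λ / (4 n cos θ_r) = 594 / (4 × 2.05 × 0.936) = 77.4 nm.

77.4 nm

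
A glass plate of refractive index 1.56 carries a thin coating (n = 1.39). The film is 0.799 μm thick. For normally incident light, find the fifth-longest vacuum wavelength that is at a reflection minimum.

494 nm

Ray reflecting at the top interface goes from n = 1.0 toward n = 1.39: a half-wave phase shift.
Ray reflecting at the bottom interface goes from n = 1.39 toward n = 1.56: a half-wave phase shift.
Net: no relative phase inversion (both shifts match).
With no net inversion, destructive interference in reflection requires 2 n t = (m + ½) λ.
λ = 2 n t / (m + ½). The fifth-longest wavelength is m = 4: λ = 2 × 1.39 × 799 / 4.50 = 494 nm.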